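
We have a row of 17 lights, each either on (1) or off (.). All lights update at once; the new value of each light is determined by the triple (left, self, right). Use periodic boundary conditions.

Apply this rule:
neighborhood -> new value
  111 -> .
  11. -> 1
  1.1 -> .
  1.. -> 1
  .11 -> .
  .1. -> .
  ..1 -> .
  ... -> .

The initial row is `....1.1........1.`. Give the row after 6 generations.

.......1........1
1.......1........
.1.......1.......
..1.......1......
...1.......1.....
....1.......1....

....1.......1....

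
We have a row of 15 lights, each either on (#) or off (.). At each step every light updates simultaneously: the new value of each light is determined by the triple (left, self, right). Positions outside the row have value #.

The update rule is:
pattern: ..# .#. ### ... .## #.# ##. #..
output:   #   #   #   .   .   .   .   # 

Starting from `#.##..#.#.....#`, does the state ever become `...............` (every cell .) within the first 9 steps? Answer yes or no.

no

....###.##...#.
#..#.#....#.##.
.###.##..##....
..#....##..#..#
####..#..#####.
###.#####.###..
##...###...#.##
#.#.#.#.#.##..#
..#.#.#.#...##.
step 9 is ..#.#.#.#...##., still not uniform .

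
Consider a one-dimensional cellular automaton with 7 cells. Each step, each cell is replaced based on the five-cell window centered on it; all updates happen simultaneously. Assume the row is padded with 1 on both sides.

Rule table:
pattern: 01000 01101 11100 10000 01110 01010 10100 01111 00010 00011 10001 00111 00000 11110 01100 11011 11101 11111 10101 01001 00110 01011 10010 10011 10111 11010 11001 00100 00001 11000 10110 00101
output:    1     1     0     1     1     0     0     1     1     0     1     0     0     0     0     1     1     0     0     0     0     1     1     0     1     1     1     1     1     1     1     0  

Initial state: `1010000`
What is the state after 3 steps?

1101110
0111111
1110000

1110000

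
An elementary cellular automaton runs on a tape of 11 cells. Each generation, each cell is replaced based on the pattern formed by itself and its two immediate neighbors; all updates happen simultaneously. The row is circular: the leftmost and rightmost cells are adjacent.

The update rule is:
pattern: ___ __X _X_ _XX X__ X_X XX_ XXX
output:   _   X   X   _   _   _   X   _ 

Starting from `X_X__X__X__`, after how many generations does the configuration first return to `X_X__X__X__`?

2

generation 1: X_X_XX_XX_X
generation 2: X_X__X__X__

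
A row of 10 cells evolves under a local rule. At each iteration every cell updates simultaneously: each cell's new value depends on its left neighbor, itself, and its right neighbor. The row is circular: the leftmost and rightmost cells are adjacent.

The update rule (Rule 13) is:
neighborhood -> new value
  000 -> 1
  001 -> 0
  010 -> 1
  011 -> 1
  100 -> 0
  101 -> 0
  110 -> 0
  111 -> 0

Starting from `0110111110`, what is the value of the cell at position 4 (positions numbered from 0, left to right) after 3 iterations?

0100100000
0100101111
0100101000
position 4 holds 1

1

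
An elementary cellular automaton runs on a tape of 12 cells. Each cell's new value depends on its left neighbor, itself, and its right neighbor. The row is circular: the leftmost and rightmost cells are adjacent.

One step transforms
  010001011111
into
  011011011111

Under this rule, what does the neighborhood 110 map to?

At position 11 the neighborhood is 110; the next row has 1 there.

1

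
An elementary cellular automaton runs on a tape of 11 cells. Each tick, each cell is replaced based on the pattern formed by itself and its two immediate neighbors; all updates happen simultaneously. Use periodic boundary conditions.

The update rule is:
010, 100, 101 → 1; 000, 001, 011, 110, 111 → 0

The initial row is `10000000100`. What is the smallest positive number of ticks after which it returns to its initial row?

11000000110
00100000001
10110000001
01001000000
01101100000
00010010000
00011011000
00000100100
00000110110
00000001001
10000001101
01000000010
01100000011
10010000000
11011000000
00100100000
00110110000
00001001000
00001101100
00000010010
00000011011
10000000100

22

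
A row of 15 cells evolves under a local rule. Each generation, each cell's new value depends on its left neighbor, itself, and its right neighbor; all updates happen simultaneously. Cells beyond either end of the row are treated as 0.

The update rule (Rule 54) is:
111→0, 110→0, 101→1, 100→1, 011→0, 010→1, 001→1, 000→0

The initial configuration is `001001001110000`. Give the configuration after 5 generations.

011101110111000

011111110001000
100000001011100
110000011100010
001000100010111
011101110111000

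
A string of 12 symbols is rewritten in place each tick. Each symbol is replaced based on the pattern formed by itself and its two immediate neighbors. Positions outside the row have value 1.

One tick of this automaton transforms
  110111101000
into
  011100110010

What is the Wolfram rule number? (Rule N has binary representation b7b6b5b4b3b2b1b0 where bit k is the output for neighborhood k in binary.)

position 0: 111 → 0  (bit 7 = 0)
position 1: 110 → 1  (bit 6 = 1)
position 2: 101 → 1  (bit 5 = 1)
position 9: 100 → 0  (bit 4 = 0)
position 3: 011 → 1  (bit 3 = 1)
position 8: 010 → 0  (bit 2 = 0)
position 11: 001 → 0  (bit 1 = 0)
position 10: 000 → 1  (bit 0 = 1)
bits b7..b0 = 01101001 = 105

105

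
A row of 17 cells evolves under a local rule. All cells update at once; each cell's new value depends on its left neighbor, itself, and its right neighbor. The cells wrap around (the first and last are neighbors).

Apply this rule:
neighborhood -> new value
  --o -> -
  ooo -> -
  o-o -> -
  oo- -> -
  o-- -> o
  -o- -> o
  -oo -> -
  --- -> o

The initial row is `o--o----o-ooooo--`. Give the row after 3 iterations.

ooooooo--------oo

oo-oooo-o------o-
--------oooooo-o-
ooooooo--------oo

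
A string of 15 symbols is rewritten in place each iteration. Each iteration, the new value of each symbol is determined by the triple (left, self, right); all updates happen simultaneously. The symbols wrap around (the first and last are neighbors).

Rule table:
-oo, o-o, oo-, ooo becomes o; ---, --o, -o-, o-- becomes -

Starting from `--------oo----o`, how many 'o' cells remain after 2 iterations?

2

--------oo-----
--------oo-----
count of o: 2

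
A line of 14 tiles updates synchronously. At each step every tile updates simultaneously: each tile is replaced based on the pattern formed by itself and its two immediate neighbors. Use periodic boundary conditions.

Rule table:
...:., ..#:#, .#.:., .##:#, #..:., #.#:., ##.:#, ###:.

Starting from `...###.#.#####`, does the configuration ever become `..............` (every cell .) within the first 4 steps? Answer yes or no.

step 1: ..##.#...#...#
step 2: .###....#...#.
step 3: ##.#...#...#..
step 4: ##....#...#..#
step 4 is ##....#...#..#, still not uniform .

no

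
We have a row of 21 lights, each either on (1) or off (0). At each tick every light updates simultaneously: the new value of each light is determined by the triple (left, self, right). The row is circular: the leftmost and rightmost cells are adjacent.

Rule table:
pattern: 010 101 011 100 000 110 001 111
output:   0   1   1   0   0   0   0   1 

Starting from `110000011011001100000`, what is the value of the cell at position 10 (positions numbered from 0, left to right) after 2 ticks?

100000010110001000000
000000001100000000000
position 10 holds 0

0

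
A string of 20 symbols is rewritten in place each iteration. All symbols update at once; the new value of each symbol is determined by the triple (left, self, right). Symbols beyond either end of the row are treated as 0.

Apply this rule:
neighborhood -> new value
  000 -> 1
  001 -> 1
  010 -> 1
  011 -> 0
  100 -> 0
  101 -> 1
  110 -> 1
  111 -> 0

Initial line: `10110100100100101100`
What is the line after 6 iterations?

11011101101101110101
01100110110110011111
10101011011010100001
11111101101111101111
00000110110000110001
11111011010111010111

11111011010111010111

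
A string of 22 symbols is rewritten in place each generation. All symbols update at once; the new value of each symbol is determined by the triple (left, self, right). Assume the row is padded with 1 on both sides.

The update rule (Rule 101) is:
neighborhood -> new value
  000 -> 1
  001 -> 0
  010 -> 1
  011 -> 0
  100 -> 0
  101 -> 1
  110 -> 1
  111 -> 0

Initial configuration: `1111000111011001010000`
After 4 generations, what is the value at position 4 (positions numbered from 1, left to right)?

0

generation 1: 0001010001101001110110
generation 2: 0101110100111000011011
generation 3: 1110011100001011001100
generation 4: 0010000101101101000100
position 4 holds 0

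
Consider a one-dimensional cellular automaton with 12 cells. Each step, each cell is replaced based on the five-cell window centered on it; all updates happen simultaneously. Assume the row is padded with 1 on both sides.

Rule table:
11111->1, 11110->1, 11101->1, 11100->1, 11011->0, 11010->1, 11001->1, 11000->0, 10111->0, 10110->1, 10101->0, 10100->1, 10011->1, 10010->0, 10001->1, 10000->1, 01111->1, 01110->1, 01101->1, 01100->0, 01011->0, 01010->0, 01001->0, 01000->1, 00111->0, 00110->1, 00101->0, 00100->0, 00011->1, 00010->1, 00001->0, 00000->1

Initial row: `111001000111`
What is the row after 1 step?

111100111011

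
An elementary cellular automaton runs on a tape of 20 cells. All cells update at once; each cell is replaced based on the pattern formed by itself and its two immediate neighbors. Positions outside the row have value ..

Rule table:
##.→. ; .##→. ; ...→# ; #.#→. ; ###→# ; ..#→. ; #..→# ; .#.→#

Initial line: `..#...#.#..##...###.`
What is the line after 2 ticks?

#..#..#...##...#.#.#

#.###.#.##...##..#.#
#..#..#...##...#.#.#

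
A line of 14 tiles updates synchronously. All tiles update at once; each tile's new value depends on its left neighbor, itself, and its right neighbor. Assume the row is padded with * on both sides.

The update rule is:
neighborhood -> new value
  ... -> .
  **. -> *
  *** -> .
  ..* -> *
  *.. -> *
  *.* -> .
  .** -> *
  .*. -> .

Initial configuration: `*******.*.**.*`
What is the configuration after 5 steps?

.*.*..**.*..**

......*...**.*
*....*.*.***.*
**..*....*.*.*
.***.*..*....*
.*.*..**.*..**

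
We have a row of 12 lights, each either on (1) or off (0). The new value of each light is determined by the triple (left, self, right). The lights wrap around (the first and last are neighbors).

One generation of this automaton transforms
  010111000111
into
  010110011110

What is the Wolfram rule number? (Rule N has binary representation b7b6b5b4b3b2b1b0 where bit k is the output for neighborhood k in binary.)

143

position 4: 111 → 1  (bit 7 = 1)
position 5: 110 → 0  (bit 6 = 0)
position 0: 101 → 0  (bit 5 = 0)
position 6: 100 → 0  (bit 4 = 0)
position 3: 011 → 1  (bit 3 = 1)
position 1: 010 → 1  (bit 2 = 1)
position 8: 001 → 1  (bit 1 = 1)
position 7: 000 → 1  (bit 0 = 1)
bits b7..b0 = 10001111 = 143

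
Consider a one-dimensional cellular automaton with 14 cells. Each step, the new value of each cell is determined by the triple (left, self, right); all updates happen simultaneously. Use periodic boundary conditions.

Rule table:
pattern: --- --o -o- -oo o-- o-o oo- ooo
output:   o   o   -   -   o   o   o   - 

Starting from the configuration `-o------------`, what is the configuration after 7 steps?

o-oooooooooooo
oo------------
-ooooooooooooo
o------------o
ooooooooooooo-
------------oo
oooooooooooo-o

oooooooooooo-o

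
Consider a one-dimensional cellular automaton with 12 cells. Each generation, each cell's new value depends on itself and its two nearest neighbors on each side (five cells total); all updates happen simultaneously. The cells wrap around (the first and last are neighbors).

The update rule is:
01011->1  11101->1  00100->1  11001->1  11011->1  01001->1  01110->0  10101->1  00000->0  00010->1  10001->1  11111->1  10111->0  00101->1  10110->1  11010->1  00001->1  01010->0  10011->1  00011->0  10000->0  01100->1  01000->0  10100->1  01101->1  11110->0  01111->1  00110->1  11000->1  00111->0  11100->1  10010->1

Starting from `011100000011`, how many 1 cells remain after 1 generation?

6

100110001011
count of 1: 6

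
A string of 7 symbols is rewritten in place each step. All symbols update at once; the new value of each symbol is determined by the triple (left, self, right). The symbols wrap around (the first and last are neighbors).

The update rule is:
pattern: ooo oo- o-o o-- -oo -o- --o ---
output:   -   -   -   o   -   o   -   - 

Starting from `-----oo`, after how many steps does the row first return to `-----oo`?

o------
oo-----
--o----
--oo---
----o--
----oo-
------o
o-----o
-o-----
-oo----
---o---
---oo--
-----o-
-----oo

14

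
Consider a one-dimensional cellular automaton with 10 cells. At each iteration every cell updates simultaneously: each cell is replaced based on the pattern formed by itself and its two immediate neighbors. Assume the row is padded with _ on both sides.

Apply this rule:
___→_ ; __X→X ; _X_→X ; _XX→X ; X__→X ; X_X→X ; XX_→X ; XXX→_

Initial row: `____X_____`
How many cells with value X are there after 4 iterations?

4

___XXX____
__XX_XX___
_XXXXXXX__
XX_____XX_
count of X: 4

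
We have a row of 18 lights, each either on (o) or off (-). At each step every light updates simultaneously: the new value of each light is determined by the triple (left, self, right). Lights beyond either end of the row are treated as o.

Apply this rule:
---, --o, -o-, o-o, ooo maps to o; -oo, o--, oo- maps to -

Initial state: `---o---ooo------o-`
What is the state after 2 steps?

-ooo-oo-o--ooooooo
o-o-o--oo-o-oooooo

o-o-o--oo-o-oooooo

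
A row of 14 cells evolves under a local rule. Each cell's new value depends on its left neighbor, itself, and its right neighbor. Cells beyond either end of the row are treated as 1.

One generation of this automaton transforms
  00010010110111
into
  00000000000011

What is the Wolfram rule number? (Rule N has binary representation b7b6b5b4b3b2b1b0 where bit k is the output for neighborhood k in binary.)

128

position 12: 111 → 1  (bit 7 = 1)
position 9: 110 → 0  (bit 6 = 0)
position 7: 101 → 0  (bit 5 = 0)
position 0: 100 → 0  (bit 4 = 0)
position 8: 011 → 0  (bit 3 = 0)
position 3: 010 → 0  (bit 2 = 0)
position 2: 001 → 0  (bit 1 = 0)
position 1: 000 → 0  (bit 0 = 0)
bits b7..b0 = 10000000 = 128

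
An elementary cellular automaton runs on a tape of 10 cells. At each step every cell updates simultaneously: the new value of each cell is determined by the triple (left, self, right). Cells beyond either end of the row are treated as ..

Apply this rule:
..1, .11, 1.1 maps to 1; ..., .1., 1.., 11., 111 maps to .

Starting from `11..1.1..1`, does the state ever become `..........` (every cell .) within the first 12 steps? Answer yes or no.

1..1.1..1.
..1.1..1..
.1.1..1...
1.1..1....
.1..1.....
1..1......
..1.......
.1........
1.........
..........
all cells are . at step 10

yes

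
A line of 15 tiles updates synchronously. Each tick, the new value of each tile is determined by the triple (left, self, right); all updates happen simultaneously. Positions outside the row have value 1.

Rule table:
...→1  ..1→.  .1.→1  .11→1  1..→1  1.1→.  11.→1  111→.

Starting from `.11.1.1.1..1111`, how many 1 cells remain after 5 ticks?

8

.11.1.1.11.1...
.11.1.1.11.111.
.11.1.1.11.1.1.
.11.1.1.11.1.1.  (fixed point — unchanged through tick 5)
count of 1: 8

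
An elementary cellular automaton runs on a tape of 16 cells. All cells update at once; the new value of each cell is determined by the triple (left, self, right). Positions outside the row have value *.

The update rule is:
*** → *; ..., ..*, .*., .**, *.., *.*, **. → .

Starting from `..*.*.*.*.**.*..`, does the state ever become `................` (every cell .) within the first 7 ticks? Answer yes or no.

yes

................
all cells are . at tick 1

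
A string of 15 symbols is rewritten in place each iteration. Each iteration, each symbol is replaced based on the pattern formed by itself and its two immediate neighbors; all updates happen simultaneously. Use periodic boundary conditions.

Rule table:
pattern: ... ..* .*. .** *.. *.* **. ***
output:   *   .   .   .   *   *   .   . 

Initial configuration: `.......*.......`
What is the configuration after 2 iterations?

......*........

iteration 1: ******..*******
iteration 2: ......*........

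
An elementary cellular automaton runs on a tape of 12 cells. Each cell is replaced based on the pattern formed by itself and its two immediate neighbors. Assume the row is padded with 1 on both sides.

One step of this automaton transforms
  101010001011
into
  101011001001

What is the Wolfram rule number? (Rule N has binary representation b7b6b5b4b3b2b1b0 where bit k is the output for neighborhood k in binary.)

212

position 11: 111 → 1  (bit 7 = 1)
position 0: 110 → 1  (bit 6 = 1)
position 1: 101 → 0  (bit 5 = 0)
position 5: 100 → 1  (bit 4 = 1)
position 10: 011 → 0  (bit 3 = 0)
position 2: 010 → 1  (bit 2 = 1)
position 7: 001 → 0  (bit 1 = 0)
position 6: 000 → 0  (bit 0 = 0)
bits b7..b0 = 11010100 = 212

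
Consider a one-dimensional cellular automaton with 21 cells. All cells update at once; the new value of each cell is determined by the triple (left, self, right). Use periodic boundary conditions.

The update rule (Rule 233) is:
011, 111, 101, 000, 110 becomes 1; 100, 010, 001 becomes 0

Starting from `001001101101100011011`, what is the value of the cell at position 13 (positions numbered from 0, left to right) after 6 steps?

1

step 1: 000001111111101011111
step 2: 011101111111110111111
step 3: 111111111111111111111
step 4: 111111111111111111111  (fixed point — unchanged through step 6)
position 13 holds 1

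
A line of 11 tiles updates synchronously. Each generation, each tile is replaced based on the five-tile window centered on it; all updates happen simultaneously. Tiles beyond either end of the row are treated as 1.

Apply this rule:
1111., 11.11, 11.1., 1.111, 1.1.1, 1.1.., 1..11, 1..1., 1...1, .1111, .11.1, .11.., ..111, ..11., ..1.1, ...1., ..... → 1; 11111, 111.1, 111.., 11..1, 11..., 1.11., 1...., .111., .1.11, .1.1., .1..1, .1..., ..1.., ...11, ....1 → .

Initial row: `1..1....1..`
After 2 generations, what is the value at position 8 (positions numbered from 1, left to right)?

..1....1..1
.1....1..11
position 8 holds .

.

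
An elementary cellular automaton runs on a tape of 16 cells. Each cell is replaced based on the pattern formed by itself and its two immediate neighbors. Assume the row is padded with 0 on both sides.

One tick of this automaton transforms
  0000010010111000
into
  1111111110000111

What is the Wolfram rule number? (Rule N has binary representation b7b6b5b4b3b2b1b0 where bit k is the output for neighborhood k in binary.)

position 11: 111 → 0  (bit 7 = 0)
position 12: 110 → 0  (bit 6 = 0)
position 9: 101 → 0  (bit 5 = 0)
position 6: 100 → 1  (bit 4 = 1)
position 10: 011 → 0  (bit 3 = 0)
position 5: 010 → 1  (bit 2 = 1)
position 4: 001 → 1  (bit 1 = 1)
position 0: 000 → 1  (bit 0 = 1)
bits b7..b0 = 00010111 = 23

23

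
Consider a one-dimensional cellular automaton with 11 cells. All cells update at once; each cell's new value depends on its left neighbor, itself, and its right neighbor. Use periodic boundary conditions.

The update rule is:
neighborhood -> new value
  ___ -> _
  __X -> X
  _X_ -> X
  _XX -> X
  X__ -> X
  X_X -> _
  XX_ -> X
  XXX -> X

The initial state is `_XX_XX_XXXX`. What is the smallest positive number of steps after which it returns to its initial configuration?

_XX_XX_XXXX

1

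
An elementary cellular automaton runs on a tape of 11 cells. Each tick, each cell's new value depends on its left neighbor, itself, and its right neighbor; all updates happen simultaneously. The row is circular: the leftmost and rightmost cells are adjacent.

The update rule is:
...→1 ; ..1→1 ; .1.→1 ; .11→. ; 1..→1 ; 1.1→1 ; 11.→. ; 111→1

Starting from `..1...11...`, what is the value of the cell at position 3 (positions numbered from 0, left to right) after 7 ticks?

tick 1: 111111..111
tick 2: 11111.11.11
tick 3: 1111.1..1.1
tick 4: 111.111111.
tick 5: .1.1.1111.1
tick 6: 11111.11.11  (repeats tick 2; period 4)
tick 7: 1111.1..1.1
position 3 holds 1

1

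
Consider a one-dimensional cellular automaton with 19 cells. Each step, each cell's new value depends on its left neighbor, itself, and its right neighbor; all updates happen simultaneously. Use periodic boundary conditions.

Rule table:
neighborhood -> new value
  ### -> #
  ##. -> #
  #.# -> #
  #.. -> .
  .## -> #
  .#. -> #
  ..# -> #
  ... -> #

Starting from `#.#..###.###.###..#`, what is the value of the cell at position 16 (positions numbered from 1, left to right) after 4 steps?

###.############.##
###################
###################  (fixed point — unchanged through step 4)
position 16 holds #

#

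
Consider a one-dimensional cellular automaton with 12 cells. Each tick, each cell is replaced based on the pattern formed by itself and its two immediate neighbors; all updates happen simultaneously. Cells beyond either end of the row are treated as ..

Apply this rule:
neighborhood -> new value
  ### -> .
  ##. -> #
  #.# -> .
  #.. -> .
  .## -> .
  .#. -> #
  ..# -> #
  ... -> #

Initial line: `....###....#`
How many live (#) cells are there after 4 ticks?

####..#.####
...#.##....#
####..#.####  (repeats tick 1; period 2)
tick 4: ...#.##....#
count of #: 4

4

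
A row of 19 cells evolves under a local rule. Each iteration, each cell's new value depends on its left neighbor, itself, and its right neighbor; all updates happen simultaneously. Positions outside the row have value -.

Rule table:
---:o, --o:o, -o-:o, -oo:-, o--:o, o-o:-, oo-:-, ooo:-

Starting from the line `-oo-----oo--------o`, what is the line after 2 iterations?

o--ooooo--ooooooooo
ooo-----oo---------

ooo-----oo---------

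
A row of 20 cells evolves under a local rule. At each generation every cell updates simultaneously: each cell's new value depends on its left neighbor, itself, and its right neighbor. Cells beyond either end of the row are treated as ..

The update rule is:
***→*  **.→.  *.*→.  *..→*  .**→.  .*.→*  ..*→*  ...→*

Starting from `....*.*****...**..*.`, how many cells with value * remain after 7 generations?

8

*****..***.***..****
.***.**.*...*.**.**.
*.*.....*****......*
*.******.***.*******
*..****...*...*****.
***.**.*******.***.*
.*......*****...*..*
count of *: 8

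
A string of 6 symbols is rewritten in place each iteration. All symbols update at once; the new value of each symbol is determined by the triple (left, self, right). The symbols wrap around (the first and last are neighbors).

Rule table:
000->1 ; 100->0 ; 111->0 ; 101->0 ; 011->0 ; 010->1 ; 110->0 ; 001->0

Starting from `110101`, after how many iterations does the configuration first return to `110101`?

2

iteration 1: 000100
iteration 2: 110101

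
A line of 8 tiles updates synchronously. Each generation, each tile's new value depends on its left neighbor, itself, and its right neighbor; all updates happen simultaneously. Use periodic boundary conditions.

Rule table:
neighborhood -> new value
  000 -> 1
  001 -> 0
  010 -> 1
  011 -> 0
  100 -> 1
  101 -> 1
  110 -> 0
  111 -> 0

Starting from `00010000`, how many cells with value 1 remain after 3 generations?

11011111
00100000
10111111
count of 1: 7

7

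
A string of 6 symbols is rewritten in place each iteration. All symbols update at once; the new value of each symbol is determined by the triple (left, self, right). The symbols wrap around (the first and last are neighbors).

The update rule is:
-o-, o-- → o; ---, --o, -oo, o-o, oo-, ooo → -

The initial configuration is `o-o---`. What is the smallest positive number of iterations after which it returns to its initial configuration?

6

o-oo--
o---o-
oo--o-
--o-o-
--o-oo
o-o---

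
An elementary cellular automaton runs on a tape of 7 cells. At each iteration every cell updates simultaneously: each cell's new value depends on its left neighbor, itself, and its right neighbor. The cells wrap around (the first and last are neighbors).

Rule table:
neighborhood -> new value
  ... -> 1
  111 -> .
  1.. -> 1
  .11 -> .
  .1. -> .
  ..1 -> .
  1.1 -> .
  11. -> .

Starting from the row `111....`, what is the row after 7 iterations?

111....

...111.
11....1
..111..
1....11
.111...
....111
111....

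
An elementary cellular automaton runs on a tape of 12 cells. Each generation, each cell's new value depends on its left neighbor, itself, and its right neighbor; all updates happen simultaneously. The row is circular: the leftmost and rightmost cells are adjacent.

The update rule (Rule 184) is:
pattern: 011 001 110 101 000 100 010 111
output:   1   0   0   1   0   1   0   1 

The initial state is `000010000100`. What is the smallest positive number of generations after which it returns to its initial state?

12

generation 1: 000001000010
generation 2: 000000100001
generation 3: 100000010000
generation 4: 010000001000
generation 5: 001000000100
generation 6: 000100000010
generation 7: 000010000001
generation 8: 100001000000
generation 9: 010000100000
generation 10: 001000010000
generation 11: 000100001000
generation 12: 000010000100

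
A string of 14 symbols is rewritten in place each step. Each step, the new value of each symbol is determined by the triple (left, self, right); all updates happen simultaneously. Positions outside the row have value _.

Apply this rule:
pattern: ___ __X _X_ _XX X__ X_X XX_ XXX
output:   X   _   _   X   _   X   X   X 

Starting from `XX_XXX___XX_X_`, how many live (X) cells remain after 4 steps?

step 1: XXXXXX_X_XXX__
step 2: XXXXXXX_XXXX_X
step 3: XXXXXXXXXXXXX_
step 4: XXXXXXXXXXXXX_
count of X: 13

13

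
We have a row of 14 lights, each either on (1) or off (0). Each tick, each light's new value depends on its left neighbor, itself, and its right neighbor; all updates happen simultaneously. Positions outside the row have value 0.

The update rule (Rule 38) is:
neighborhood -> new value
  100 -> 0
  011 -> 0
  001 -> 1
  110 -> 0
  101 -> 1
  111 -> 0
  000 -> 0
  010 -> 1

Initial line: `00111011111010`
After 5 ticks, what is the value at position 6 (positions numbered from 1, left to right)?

0

01000100000110
11001100001000
00010000011000
00110000100000
01000001100000
position 6 holds 0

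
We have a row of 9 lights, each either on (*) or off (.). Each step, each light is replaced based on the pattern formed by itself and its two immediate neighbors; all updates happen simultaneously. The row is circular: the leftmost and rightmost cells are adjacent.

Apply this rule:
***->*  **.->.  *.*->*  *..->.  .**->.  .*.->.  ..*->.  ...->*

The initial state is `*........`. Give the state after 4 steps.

***....**

..******.
*..****..
....**...
***....**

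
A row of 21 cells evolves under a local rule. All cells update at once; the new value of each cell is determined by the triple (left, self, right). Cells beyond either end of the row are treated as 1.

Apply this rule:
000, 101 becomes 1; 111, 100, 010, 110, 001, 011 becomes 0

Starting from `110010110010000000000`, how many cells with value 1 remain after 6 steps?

step 1: 000001000000111111110
step 2: 011100011110000000001
step 3: 100001000000111111100
step 4: 001100011110000000000
step 5: 000001000000111111110  (repeats step 1; period 4)
step 6: 011100011110000000001
count of 1: 8

8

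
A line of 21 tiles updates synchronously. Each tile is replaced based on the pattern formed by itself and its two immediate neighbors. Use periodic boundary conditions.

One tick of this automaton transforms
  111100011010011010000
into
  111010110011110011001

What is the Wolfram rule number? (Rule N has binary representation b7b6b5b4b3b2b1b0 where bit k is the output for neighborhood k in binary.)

position 1: 111 → 1  (bit 7 = 1)
position 3: 110 → 0  (bit 6 = 0)
position 9: 101 → 0  (bit 5 = 0)
position 4: 100 → 1  (bit 4 = 1)
position 0: 011 → 1  (bit 3 = 1)
position 10: 010 → 1  (bit 2 = 1)
position 6: 001 → 1  (bit 1 = 1)
position 5: 000 → 0  (bit 0 = 0)
bits b7..b0 = 10011110 = 158

158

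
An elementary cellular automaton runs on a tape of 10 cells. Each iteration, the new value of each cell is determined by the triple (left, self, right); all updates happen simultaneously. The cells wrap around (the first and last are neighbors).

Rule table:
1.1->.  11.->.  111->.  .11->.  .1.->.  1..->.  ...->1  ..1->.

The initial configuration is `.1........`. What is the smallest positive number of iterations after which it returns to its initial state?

2

...1111111
.1........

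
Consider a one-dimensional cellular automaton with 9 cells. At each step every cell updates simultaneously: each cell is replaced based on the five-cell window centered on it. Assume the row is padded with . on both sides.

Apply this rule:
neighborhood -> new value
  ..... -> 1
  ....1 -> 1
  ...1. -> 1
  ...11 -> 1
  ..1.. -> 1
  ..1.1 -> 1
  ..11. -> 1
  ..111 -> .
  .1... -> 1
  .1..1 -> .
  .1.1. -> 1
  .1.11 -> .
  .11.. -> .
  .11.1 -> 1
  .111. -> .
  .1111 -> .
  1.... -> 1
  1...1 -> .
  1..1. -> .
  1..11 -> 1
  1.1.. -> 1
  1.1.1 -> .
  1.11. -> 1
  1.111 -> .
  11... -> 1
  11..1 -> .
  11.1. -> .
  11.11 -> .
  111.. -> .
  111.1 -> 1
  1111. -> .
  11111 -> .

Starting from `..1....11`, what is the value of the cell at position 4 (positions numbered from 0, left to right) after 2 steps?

step 1: 11111111.
step 2: ........1
position 4 holds .

.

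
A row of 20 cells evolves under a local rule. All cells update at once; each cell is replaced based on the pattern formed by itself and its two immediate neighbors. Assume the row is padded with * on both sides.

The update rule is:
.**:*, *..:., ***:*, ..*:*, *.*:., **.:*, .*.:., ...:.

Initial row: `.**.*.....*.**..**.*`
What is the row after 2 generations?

.**......*..**.***.*
.**.....*..***.***.*

.**.....*..***.***.*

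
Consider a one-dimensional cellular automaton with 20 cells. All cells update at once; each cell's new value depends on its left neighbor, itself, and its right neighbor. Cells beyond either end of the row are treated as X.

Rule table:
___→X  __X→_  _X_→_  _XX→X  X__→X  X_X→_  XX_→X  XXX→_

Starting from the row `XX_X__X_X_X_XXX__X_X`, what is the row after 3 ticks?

tick 1: _X__X_______X_XX___X
tick 2: __X__XXXXXX___XXXX_X
tick 3: X__X_X____XXX_X__X_X

X__X_X____XXX_X__X_X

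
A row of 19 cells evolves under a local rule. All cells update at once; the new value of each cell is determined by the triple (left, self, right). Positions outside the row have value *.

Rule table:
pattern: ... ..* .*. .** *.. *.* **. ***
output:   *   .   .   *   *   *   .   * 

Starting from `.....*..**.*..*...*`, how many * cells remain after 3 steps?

****..*.*.*.*..**.*
***.*..*.*.*.*.*.**
**.*.*..*.*.*.*.***
count of *: 11

11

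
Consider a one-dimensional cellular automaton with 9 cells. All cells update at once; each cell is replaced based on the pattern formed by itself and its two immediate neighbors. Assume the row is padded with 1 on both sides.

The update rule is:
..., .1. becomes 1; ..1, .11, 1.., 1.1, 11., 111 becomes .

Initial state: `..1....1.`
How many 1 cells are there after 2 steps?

step 1: ..1.11.1.
step 2: ..1....1.
count of 1: 2

2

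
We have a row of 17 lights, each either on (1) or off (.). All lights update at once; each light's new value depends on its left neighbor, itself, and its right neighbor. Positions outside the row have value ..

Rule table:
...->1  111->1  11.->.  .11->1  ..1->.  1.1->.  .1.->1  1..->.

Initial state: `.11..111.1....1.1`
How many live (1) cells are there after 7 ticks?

8

.1...11..1.11.1.1
.1.1.1...1.1..1.1
.1.1.1.1.1.1..1.1
.1.1.1.1.1.1..1.1  (fixed point — unchanged through tick 7)
count of 1: 8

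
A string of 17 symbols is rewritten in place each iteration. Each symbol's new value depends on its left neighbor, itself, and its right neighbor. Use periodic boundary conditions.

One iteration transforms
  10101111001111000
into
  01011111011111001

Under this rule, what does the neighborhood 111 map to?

At position 5 the neighborhood is 111; the next row has 1 there.

1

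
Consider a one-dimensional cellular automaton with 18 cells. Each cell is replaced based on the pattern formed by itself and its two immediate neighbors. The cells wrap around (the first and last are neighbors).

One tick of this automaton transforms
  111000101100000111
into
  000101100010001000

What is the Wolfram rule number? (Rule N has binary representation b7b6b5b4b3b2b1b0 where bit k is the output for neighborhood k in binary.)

position 0: 111 → 0  (bit 7 = 0)
position 2: 110 → 0  (bit 6 = 0)
position 7: 101 → 0  (bit 5 = 0)
position 3: 100 → 1  (bit 4 = 1)
position 8: 011 → 0  (bit 3 = 0)
position 6: 010 → 1  (bit 2 = 1)
position 5: 001 → 1  (bit 1 = 1)
position 4: 000 → 0  (bit 0 = 0)
bits b7..b0 = 00010110 = 22

22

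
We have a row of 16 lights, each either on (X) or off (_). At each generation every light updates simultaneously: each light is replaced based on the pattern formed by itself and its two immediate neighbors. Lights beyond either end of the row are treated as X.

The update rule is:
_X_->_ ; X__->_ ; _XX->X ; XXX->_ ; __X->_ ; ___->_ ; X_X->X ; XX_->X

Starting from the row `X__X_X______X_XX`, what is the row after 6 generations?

X_______________

X___X________XX_
X____________XXX
X____________X__
X_______________
X_______________  (fixed point — unchanged through generation 6)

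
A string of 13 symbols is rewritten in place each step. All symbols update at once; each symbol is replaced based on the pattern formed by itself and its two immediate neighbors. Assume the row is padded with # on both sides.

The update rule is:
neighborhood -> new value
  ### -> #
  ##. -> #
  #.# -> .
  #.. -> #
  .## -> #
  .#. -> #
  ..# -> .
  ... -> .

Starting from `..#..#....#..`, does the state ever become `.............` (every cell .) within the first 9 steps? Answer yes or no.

#.##.##...##.
#.##.###..##.
#.##.####.##.
#.##.####.##.  (fixed point — unchanged through step 9)
step 9 is #.##.####.##., still not uniform .

no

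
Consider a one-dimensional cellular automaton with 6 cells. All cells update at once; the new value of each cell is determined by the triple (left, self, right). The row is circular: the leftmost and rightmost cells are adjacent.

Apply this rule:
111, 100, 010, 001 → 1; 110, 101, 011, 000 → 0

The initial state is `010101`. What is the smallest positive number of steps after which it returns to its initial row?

1

010101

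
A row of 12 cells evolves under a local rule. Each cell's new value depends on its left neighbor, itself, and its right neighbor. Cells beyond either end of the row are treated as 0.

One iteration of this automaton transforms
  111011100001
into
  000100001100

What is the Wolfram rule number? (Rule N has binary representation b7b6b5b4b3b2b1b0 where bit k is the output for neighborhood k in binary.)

33

position 1: 111 → 0  (bit 7 = 0)
position 2: 110 → 0  (bit 6 = 0)
position 3: 101 → 1  (bit 5 = 1)
position 7: 100 → 0  (bit 4 = 0)
position 0: 011 → 0  (bit 3 = 0)
position 11: 010 → 0  (bit 2 = 0)
position 10: 001 → 0  (bit 1 = 0)
position 8: 000 → 1  (bit 0 = 1)
bits b7..b0 = 00100001 = 33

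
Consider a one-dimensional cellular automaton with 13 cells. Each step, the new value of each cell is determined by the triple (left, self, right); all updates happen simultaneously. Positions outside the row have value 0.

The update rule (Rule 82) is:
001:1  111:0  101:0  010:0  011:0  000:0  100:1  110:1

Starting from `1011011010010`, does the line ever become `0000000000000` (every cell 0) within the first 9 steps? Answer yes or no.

no

0001001001101
0010110110100
0100010010010
1010101101101
0000000100100
0000001011010
0000010001001
0000101010110
0001000000011
step 9 is 0001000000011, still not uniform 0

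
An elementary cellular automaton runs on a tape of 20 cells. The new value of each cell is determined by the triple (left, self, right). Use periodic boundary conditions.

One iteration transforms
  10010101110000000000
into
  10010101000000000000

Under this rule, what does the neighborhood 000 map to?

At position 11 the neighborhood is 000; the next row has 0 there.

0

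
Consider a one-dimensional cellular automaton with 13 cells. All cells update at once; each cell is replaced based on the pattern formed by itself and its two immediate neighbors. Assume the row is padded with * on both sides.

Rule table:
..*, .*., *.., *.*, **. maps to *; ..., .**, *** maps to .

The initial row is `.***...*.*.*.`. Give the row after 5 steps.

*..**.*******
***.**.......
..**.**.....*
**.**.**...*.
.**.**.**.***

.**.**.**.***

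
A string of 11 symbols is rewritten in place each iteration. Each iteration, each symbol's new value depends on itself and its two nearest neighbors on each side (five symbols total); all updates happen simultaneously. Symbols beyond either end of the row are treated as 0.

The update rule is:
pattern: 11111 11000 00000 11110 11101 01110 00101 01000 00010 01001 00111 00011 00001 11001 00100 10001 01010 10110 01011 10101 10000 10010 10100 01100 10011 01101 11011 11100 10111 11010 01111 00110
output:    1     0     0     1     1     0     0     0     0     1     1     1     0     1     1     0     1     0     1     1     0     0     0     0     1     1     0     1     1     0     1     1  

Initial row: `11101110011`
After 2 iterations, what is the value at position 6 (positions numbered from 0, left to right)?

iteration 1: 10101011110
iteration 2: 01111111110
position 6 holds 1

1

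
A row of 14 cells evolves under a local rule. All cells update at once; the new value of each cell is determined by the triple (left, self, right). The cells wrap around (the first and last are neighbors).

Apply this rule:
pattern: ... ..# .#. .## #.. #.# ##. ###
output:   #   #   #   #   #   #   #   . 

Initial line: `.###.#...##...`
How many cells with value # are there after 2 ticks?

##.###########
.###..........
count of #: 3

3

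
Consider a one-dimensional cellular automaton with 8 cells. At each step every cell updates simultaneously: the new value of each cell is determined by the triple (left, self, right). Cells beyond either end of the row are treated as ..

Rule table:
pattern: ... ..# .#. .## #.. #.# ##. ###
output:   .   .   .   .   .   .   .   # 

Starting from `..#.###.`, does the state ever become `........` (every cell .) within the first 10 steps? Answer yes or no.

step 1: .....#..
step 2: ........
all cells are . at step 2

yes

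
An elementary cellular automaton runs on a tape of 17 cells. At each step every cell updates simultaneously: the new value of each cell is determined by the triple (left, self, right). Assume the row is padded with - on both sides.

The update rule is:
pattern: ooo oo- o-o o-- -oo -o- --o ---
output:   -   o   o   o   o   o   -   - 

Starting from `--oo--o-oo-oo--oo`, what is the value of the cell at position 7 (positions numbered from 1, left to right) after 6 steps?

-

--ooo-oooooooo-oo
--o-ooo------oooo
--ooo-oo-----o--o
--o-ooooo----oo-o
--ooo---oo---oooo
--o-oo--ooo--o--o
position 7 holds -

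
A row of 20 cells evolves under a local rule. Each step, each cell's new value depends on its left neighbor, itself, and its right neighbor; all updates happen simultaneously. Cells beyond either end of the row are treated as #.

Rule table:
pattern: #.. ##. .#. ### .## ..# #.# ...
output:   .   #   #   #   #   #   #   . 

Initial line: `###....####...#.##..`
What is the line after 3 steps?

step 1: ###...#####..#####.#
step 2: ###..######.########
step 3: ###.################

###.################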